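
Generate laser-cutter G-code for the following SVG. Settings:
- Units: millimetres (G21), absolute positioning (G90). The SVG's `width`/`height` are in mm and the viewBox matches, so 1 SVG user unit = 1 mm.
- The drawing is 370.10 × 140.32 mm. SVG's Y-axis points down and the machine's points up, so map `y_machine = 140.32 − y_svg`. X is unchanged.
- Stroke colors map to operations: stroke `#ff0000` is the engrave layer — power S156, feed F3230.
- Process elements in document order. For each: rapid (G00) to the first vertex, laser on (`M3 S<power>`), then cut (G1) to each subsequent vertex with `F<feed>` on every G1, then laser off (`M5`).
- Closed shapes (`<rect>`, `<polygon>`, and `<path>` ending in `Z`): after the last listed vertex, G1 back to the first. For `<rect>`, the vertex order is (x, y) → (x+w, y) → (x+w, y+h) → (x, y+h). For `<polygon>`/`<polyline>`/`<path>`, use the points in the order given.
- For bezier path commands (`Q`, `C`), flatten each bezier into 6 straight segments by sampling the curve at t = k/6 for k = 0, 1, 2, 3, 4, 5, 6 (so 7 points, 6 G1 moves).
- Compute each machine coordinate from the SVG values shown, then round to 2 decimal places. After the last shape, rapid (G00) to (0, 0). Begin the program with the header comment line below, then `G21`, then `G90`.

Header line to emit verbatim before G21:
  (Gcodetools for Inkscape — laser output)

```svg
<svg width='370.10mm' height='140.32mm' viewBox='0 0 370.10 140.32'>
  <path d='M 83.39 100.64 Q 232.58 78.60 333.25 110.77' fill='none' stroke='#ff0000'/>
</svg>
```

1 u = 1 mm; y_m = 140.32 − y.

[1] `<path>` quadratic bezier, #ff0000→engrave S156 F3230: (83.39,39.68) → (131.77,45.52) → (177.46,48.35) → (220.45,48.17) → (260.75,44.97) → (298.35,38.77) → (333.25,29.55)

(Gcodetools for Inkscape — laser output)
G21
G90
G00 X83.39 Y39.68
M3 S156
G1 X131.77 Y45.52 F3230
G1 X177.46 Y48.35 F3230
G1 X220.45 Y48.17 F3230
G1 X260.75 Y44.97 F3230
G1 X298.35 Y38.77 F3230
G1 X333.25 Y29.55 F3230
M5
G00 X0.00 Y0.00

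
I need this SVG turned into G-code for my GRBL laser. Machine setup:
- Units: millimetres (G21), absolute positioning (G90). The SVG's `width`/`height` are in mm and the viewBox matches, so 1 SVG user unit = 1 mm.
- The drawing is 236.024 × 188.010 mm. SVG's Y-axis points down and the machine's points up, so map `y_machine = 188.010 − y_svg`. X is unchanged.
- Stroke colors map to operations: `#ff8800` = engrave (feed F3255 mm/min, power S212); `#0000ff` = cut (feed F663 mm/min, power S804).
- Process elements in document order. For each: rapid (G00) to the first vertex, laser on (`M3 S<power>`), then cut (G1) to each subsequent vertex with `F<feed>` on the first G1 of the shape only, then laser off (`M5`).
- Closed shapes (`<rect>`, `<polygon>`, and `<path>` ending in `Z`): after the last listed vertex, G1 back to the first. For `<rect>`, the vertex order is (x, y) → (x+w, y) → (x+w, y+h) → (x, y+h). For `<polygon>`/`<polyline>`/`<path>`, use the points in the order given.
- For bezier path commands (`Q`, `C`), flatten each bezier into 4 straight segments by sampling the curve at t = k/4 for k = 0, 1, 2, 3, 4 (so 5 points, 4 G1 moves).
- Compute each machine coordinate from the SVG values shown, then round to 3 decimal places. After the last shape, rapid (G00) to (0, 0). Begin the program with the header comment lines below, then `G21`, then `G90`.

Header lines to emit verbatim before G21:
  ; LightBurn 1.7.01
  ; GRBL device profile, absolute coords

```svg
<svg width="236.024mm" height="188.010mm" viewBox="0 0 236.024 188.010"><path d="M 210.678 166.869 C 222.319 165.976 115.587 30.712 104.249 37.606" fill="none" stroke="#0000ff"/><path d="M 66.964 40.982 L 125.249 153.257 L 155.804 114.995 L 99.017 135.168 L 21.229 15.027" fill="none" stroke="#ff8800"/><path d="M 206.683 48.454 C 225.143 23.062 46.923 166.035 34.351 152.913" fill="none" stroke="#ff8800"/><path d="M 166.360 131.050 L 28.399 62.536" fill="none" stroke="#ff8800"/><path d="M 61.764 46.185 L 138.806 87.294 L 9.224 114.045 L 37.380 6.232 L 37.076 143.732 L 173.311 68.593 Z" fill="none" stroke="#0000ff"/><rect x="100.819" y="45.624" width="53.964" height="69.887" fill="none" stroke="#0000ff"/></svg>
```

1 u = 1 mm; y_m = 188.010 − y.

[1] `<path>` cubic bezier, #0000ff→cut S804 F663: (210.678,21.141) → (200.554,42.685) → (166.081,88.693) → (127.299,133.241) → (104.249,150.404)

[2] `<path>` open polyline, #ff8800→engrave S212 F3255: (66.964,147.028) → (125.249,34.753) → (155.804,73.015) → (99.017,52.842) → (21.229,172.983)

[3] `<path>` cubic bezier, #ff8800→engrave S212 F3255: (206.683,139.556) → (189.312,132.101) → (132.154,91.928) → (69.178,49.454) → (34.351,35.097)

[4] `<path>` line segment, #ff8800→engrave S212 F3255: (166.360,56.960) → (28.399,125.474)

[5] `<path>` closed polygon, #0000ff→cut S804 F663: (61.764,141.825) → (138.806,100.716) → (9.224,73.965) → (37.380,181.778) → (37.076,44.278) → (173.311,119.417) → (61.764,141.825) (closed)

[6] `<rect>` rectangle, #0000ff→cut S804 F663: (100.819,142.386) → (154.783,142.386) → (154.783,72.499) → (100.819,72.499) → (100.819,142.386) (closed)

; LightBurn 1.7.01
; GRBL device profile, absolute coords
G21
G90
G00 X210.678 Y21.141
M3 S804
G1 X200.554 Y42.685 F663
G1 X166.081 Y88.693
G1 X127.299 Y133.241
G1 X104.249 Y150.404
M5
G00 X66.964 Y147.028
M3 S212
G1 X125.249 Y34.753 F3255
G1 X155.804 Y73.015
G1 X99.017 Y52.842
G1 X21.229 Y172.983
M5
G00 X206.683 Y139.556
M3 S212
G1 X189.312 Y132.101 F3255
G1 X132.154 Y91.928
G1 X69.178 Y49.454
G1 X34.351 Y35.097
M5
G00 X166.360 Y56.960
M3 S212
G1 X28.399 Y125.474 F3255
M5
G00 X61.764 Y141.825
M3 S804
G1 X138.806 Y100.716 F663
G1 X9.224 Y73.965
G1 X37.380 Y181.778
G1 X37.076 Y44.278
G1 X173.311 Y119.417
G1 X61.764 Y141.825
M5
G00 X100.819 Y142.386
M3 S804
G1 X154.783 Y142.386 F663
G1 X154.783 Y72.499
G1 X100.819 Y72.499
G1 X100.819 Y142.386
M5
G00 X0.000 Y0.000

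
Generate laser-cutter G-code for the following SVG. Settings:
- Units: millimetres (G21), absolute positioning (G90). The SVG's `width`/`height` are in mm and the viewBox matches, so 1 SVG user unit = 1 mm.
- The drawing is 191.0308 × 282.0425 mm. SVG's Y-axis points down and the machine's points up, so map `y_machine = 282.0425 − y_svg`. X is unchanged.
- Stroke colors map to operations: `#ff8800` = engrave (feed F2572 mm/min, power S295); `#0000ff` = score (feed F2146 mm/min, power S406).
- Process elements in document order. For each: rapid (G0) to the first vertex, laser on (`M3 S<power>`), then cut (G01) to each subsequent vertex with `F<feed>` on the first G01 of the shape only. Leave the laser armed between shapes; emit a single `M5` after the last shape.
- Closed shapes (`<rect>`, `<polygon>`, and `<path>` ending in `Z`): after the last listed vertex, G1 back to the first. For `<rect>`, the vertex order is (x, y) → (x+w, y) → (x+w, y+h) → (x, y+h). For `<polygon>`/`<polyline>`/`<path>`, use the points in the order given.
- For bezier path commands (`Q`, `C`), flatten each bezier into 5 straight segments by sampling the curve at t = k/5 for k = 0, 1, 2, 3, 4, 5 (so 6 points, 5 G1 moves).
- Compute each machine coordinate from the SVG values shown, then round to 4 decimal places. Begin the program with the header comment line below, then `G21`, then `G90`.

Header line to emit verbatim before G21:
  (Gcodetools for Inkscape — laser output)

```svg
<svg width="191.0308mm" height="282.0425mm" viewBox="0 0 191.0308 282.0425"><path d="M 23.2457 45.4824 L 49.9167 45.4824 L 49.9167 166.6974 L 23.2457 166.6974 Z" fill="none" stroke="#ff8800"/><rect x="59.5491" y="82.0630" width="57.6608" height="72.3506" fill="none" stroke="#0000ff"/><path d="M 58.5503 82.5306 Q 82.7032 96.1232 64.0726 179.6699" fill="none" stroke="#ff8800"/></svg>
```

Since the viewBox matches the mm dimensions, user units are millimetres directly. The only transform is the Y-flip y_m = 282.0425 − y_svg.

Shape 1 is a rectangle drawn with `<path>`. Its stroke #ff8800 means engrave at S295, F2572. After flipping Y the toolpath is (23.2457,236.5601) → (49.9167,236.5601) → (49.9167,115.3451) → (23.2457,115.3451) → (23.2457,236.5601), returning to the start.

Shape 2 is a rectangle drawn with `<rect>`. Its stroke #0000ff means score at S406, F2146. After flipping Y the toolpath is (59.5491,199.9795) → (117.2099,199.9795) → (117.2099,127.6289) → (59.5491,127.6289) → (59.5491,199.9795), returning to the start.

Shape 3 is a quadratic bezier drawn with `<path>`. Its stroke #ff8800 means engrave at S295, F2572. After flipping Y the toolpath is (58.5503,199.5119) → (66.5001,191.2767) → (71.0273,177.4452) → (72.1317,158.0173) → (69.8135,132.9931) → (64.0726,102.3726).

(Gcodetools for Inkscape — laser output)
G21
G90
G0 X23.2457 Y236.5601
M3 S295
G01 X49.9167 Y236.5601 F2572
G01 X49.9167 Y115.3451
G01 X23.2457 Y115.3451
G01 X23.2457 Y236.5601
G0 X59.5491 Y199.9795
M3 S406
G01 X117.2099 Y199.9795 F2146
G01 X117.2099 Y127.6289
G01 X59.5491 Y127.6289
G01 X59.5491 Y199.9795
G0 X58.5503 Y199.5119
M3 S295
G01 X66.5001 Y191.2767 F2572
G01 X71.0273 Y177.4452
G01 X72.1317 Y158.0173
G01 X69.8135 Y132.9931
G01 X64.0726 Y102.3726
M5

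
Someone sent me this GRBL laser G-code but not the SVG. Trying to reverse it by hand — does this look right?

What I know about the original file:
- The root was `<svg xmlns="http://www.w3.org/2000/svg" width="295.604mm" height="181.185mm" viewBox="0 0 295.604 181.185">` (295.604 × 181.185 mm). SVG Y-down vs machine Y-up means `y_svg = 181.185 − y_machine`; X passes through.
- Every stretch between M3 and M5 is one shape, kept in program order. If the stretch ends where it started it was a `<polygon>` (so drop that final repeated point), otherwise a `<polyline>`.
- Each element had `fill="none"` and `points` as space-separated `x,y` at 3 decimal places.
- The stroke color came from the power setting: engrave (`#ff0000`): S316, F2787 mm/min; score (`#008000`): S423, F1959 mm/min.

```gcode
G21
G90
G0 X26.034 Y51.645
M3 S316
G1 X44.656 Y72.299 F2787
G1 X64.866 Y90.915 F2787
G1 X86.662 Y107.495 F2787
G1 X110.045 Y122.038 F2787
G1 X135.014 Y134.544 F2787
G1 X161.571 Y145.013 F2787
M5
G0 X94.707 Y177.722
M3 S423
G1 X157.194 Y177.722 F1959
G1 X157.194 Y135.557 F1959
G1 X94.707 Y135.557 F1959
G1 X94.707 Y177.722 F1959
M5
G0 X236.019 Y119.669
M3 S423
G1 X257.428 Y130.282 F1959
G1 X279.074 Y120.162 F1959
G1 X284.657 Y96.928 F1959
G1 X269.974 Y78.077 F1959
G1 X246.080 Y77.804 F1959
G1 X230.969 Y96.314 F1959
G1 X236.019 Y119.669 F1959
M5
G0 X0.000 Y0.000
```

Machine Y-up, SVG Y-down with viewBox height 181.185, so y_svg = 181.185 − y_machine; X carries over.

Run 1: the run's S316 means `#ff0000` (engrave). The run is open, so emit a `<polyline>` with points (Y-flipped): 26.034,129.540 44.656,108.886 64.866,90.270 86.662,73.690 110.045,59.147 135.014,46.641 161.571,36.172.

Run 2: power S423 maps to stroke `#008000` (score). The run returns to its start, so emit a `<polygon>` with points (Y-flipped): 94.707,3.463 157.194,3.463 157.194,45.628 94.707,45.628.

Run 3: the run's S423 means `#008000` (score). The run returns to its start, so emit a `<polygon>` with points (Y-flipped): 236.019,61.516 257.428,50.903 279.074,61.023 284.657,84.257 269.974,103.108 246.080,103.381 230.969,84.871.

<svg xmlns="http://www.w3.org/2000/svg" width="295.604mm" height="181.185mm" viewBox="0 0 295.604 181.185">
  <polyline points="26.034,129.540 44.656,108.886 64.866,90.270 86.662,73.690 110.045,59.147 135.014,46.641 161.571,36.172" fill="none" stroke="#ff0000"/>
  <polygon points="94.707,3.463 157.194,3.463 157.194,45.628 94.707,45.628" fill="none" stroke="#008000"/>
  <polygon points="236.019,61.516 257.428,50.903 279.074,61.023 284.657,84.257 269.974,103.108 246.080,103.381 230.969,84.871" fill="none" stroke="#008000"/>
</svg>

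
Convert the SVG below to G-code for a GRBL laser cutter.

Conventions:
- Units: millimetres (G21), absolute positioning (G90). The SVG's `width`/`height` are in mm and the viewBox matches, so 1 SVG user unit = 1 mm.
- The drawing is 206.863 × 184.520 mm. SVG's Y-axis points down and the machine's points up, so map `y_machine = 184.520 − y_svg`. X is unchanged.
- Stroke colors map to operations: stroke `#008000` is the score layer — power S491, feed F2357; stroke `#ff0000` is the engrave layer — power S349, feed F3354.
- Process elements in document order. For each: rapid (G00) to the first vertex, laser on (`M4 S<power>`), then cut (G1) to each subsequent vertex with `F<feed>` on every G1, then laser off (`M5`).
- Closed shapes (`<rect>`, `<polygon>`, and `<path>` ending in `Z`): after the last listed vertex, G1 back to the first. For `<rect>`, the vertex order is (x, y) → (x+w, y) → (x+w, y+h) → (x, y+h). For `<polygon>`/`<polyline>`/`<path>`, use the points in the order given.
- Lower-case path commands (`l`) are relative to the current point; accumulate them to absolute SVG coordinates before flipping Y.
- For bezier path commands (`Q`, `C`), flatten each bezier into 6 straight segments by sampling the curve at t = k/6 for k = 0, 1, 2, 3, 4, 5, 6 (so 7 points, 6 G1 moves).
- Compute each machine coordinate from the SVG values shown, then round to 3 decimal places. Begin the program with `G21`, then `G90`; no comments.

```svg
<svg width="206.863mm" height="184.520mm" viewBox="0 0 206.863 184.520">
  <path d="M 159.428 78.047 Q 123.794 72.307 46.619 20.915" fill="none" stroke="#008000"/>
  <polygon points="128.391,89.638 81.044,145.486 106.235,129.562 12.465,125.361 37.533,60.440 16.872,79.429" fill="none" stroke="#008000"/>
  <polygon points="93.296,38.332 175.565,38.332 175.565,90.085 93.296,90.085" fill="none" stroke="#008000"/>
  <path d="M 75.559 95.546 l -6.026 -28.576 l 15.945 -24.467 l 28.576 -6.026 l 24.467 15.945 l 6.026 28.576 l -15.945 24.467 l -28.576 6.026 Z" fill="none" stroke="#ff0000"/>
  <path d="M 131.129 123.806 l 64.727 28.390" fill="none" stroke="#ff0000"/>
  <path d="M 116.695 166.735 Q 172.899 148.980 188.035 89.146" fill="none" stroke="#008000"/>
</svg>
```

Since the viewBox matches the mm dimensions, user units are millimetres directly. The only transform is the Y-flip y_m = 184.520 − y_svg.

Shape 1 is a quadratic bezier drawn with `<path>`. Its stroke #008000 means score at S491, F2357. After flipping Y the toolpath is (159.428,106.473) → (146.396,109.654) → (131.056,115.372) → (113.409,123.626) → (93.453,134.416) → (71.190,147.742) → (46.619,163.605).

Shape 2 is a closed polygon drawn with `<polygon>`. Its stroke #008000 means score at S491, F2357. After flipping Y the toolpath is (128.391,94.882) → (81.044,39.034) → (106.235,54.958) → (12.465,59.159) → (37.533,124.080) → (16.872,105.091) → (128.391,94.882), returning to the start.

Shape 3 is a rectangle drawn with `<polygon>`. Its stroke #008000 means score at S491, F2357. After flipping Y the toolpath is (93.296,146.188) → (175.565,146.188) → (175.565,94.435) → (93.296,94.435) → (93.296,146.188), returning to the start.

Shape 4 is a regular polygon drawn with `<path>`. Its stroke #ff0000 means engrave at S349, F3354. After flipping Y the toolpath is (75.559,88.974) → (69.533,117.550) → (85.478,142.017) → (114.054,148.043) → (138.521,132.098) → (144.547,103.522) → (128.602,79.055) → (100.026,73.029) → (75.559,88.974), returning to the start.

Shape 5 is a line segment drawn with `<path>`. Its stroke #ff0000 means engrave at S349, F3354. After flipping Y the toolpath is (131.129,60.714) → (195.856,32.324).

Shape 6 is a quadratic bezier drawn with `<path>`. Its stroke #008000 means score at S491, F2357. After flipping Y the toolpath is (116.695,17.785) → (134.289,24.872) → (149.601,34.297) → (162.632,46.060) → (173.381,60.160) → (181.849,76.598) → (188.035,95.374).

G21
G90
G00 X159.428 Y106.473
M4 S491
G1 X146.396 Y109.654 F2357
G1 X131.056 Y115.372 F2357
G1 X113.409 Y123.626 F2357
G1 X93.453 Y134.416 F2357
G1 X71.190 Y147.742 F2357
G1 X46.619 Y163.605 F2357
M5
G00 X128.391 Y94.882
M4 S491
G1 X81.044 Y39.034 F2357
G1 X106.235 Y54.958 F2357
G1 X12.465 Y59.159 F2357
G1 X37.533 Y124.080 F2357
G1 X16.872 Y105.091 F2357
G1 X128.391 Y94.882 F2357
M5
G00 X93.296 Y146.188
M4 S491
G1 X175.565 Y146.188 F2357
G1 X175.565 Y94.435 F2357
G1 X93.296 Y94.435 F2357
G1 X93.296 Y146.188 F2357
M5
G00 X75.559 Y88.974
M4 S349
G1 X69.533 Y117.550 F3354
G1 X85.478 Y142.017 F3354
G1 X114.054 Y148.043 F3354
G1 X138.521 Y132.098 F3354
G1 X144.547 Y103.522 F3354
G1 X128.602 Y79.055 F3354
G1 X100.026 Y73.029 F3354
G1 X75.559 Y88.974 F3354
M5
G00 X131.129 Y60.714
M4 S349
G1 X195.856 Y32.324 F3354
M5
G00 X116.695 Y17.785
M4 S491
G1 X134.289 Y24.872 F2357
G1 X149.601 Y34.297 F2357
G1 X162.632 Y46.060 F2357
G1 X173.381 Y60.160 F2357
G1 X181.849 Y76.598 F2357
G1 X188.035 Y95.374 F2357
M5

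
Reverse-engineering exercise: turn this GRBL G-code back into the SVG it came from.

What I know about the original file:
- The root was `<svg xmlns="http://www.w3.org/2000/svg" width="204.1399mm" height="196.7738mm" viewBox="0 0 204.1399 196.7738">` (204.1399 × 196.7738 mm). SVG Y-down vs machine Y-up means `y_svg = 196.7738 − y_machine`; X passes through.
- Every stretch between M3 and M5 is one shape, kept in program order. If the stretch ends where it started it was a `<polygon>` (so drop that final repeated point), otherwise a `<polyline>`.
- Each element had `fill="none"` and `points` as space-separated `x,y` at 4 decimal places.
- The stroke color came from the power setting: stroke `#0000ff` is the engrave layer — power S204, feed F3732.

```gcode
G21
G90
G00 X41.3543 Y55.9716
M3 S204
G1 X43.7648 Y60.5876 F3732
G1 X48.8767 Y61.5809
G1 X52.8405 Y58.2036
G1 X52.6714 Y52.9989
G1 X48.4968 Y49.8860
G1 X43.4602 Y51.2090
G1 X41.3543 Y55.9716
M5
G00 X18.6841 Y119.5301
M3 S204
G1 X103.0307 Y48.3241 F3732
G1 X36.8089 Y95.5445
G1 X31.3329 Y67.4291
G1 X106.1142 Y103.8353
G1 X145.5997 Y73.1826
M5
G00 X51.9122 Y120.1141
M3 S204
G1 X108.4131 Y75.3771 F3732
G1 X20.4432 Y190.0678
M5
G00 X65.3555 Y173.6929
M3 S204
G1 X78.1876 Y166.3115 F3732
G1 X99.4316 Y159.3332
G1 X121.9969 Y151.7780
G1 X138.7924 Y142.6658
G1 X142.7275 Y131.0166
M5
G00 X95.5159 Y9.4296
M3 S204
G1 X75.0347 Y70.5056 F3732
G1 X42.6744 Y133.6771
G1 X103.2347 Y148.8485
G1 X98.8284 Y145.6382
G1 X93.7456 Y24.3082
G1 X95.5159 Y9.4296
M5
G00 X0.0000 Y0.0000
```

y_svg = 196.7738 − y_m. Every run uses S204, so all elements get stroke `#0000ff` (engrave).

[1] closed run; points: 41.3543,140.8022 43.7648,136.1862 48.8767,135.1929 52.8405,138.5702 52.6714,143.7749 48.4968,146.8878 43.4602,145.5648

[2] open run; points: 18.6841,77.2437 103.0307,148.4497 36.8089,101.2293 31.3329,129.3447 106.1142,92.9385 145.5997,123.5912

[3] open run; points: 51.9122,76.6597 108.4131,121.3967 20.4432,6.7060

[4] open run; points: 65.3555,23.0809 78.1876,30.4623 99.4316,37.4406 121.9969,44.9958 138.7924,54.1080 142.7275,65.7572

[5] closed run; points: 95.5159,187.3442 75.0347,126.2682 42.6744,63.0967 103.2347,47.9253 98.8284,51.1356 93.7456,172.4656

<svg xmlns="http://www.w3.org/2000/svg" width="204.1399mm" height="196.7738mm" viewBox="0 0 204.1399 196.7738">
  <polygon points="41.3543,140.8022 43.7648,136.1862 48.8767,135.1929 52.8405,138.5702 52.6714,143.7749 48.4968,146.8878 43.4602,145.5648" fill="none" stroke="#0000ff"/>
  <polyline points="18.6841,77.2437 103.0307,148.4497 36.8089,101.2293 31.3329,129.3447 106.1142,92.9385 145.5997,123.5912" fill="none" stroke="#0000ff"/>
  <polyline points="51.9122,76.6597 108.4131,121.3967 20.4432,6.7060" fill="none" stroke="#0000ff"/>
  <polyline points="65.3555,23.0809 78.1876,30.4623 99.4316,37.4406 121.9969,44.9958 138.7924,54.1080 142.7275,65.7572" fill="none" stroke="#0000ff"/>
  <polygon points="95.5159,187.3442 75.0347,126.2682 42.6744,63.0967 103.2347,47.9253 98.8284,51.1356 93.7456,172.4656" fill="none" stroke="#0000ff"/>
</svg>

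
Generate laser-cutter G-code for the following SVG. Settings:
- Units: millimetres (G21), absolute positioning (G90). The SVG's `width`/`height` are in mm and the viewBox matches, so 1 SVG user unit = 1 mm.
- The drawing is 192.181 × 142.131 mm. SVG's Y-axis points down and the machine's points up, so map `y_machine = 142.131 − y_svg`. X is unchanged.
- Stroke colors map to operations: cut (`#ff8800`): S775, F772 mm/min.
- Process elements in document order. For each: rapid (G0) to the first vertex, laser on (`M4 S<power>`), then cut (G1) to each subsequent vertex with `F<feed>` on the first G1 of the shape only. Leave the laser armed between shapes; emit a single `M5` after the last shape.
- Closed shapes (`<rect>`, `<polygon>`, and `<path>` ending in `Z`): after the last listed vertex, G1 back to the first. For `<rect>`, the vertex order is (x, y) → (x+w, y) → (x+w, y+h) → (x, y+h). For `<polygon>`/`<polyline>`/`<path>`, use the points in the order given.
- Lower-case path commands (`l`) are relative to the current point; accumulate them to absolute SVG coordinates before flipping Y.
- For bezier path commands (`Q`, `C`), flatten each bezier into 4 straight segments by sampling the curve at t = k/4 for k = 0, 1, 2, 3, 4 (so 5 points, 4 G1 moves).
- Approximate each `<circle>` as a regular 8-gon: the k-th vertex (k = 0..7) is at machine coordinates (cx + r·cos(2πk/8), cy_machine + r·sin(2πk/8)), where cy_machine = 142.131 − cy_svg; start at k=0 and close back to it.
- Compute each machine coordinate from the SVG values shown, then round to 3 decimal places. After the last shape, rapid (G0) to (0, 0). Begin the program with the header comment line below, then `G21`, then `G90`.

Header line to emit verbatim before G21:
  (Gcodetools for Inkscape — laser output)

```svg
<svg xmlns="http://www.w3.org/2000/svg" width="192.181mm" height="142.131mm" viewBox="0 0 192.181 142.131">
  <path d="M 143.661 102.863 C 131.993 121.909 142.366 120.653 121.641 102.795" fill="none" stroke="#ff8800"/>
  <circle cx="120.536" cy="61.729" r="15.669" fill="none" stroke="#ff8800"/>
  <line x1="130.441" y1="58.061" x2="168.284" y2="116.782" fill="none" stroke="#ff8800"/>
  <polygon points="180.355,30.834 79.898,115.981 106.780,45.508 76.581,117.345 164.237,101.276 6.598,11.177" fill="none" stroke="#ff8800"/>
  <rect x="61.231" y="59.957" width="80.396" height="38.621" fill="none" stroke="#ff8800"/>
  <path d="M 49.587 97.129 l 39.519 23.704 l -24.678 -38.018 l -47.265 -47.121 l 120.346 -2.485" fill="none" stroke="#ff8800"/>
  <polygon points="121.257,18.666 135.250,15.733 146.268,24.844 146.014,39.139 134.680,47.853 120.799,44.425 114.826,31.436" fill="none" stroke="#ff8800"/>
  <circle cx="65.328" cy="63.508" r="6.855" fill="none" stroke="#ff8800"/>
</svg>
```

Since the viewBox matches the mm dimensions, user units are millimetres directly. The only transform is the Y-flip y_m = 142.131 − y_svg.

Shape 1 is a cubic bezier drawn with `<path>`. Its stroke #ff8800 means cut at S775, F772. After flipping Y the toolpath is (143.661,39.268) → (138.212,28.732) → (136.047,25.463) → (132.184,29.113) → (121.641,39.336).

Shape 2 is a circle drawn with `<circle>`. Its stroke #ff8800 means cut at S775, F772. After flipping Y the toolpath is (136.205,80.402) → (131.616,91.482) → (120.536,96.071) → (109.456,91.482) → (104.867,80.402) → (109.456,69.322) → (120.536,64.733) → (131.616,69.322) → (136.205,80.402), returning to the start.

Shape 3 is a line segment drawn with `<line>`. Its stroke #ff8800 means cut at S775, F772. After flipping Y the toolpath is (130.441,84.070) → (168.284,25.349).

Shape 4 is a closed polygon drawn with `<polygon>`. Its stroke #ff8800 means cut at S775, F772. After flipping Y the toolpath is (180.355,111.297) → (79.898,26.150) → (106.780,96.623) → (76.581,24.786) → (164.237,40.855) → (6.598,130.954) → (180.355,111.297), returning to the start.

Shape 5 is a rectangle drawn with `<rect>`. Its stroke #ff8800 means cut at S775, F772. After flipping Y the toolpath is (61.231,82.174) → (141.627,82.174) → (141.627,43.553) → (61.231,43.553) → (61.231,82.174), returning to the start.

Shape 6 is a open polyline drawn with `<path>`. Its stroke #ff8800 means cut at S775, F772. After flipping Y the toolpath is (49.587,45.002) → (89.106,21.298) → (64.428,59.316) → (17.163,106.437) → (137.509,108.922).

Shape 7 is a regular polygon drawn with `<polygon>`. Its stroke #ff8800 means cut at S775, F772. After flipping Y the toolpath is (121.257,123.465) → (135.250,126.398) → (146.268,117.287) → (146.014,102.992) → (134.680,94.278) → (120.799,97.706) → (114.826,110.695) → (121.257,123.465), returning to the start.

Shape 8 is a circle drawn with `<circle>`. Its stroke #ff8800 means cut at S775, F772. After flipping Y the toolpath is (72.183,78.623) → (70.175,83.470) → (65.328,85.478) → (60.481,83.470) → (58.473,78.623) → (60.481,73.776) → (65.328,71.768) → (70.175,73.776) → (72.183,78.623), returning to the start.

(Gcodetools for Inkscape — laser output)
G21
G90
G0 X143.661 Y39.268
M4 S775
G1 X138.212 Y28.732 F772
G1 X136.047 Y25.463
G1 X132.184 Y29.113
G1 X121.641 Y39.336
G0 X136.205 Y80.402
M4 S775
G1 X131.616 Y91.482 F772
G1 X120.536 Y96.071
G1 X109.456 Y91.482
G1 X104.867 Y80.402
G1 X109.456 Y69.322
G1 X120.536 Y64.733
G1 X131.616 Y69.322
G1 X136.205 Y80.402
G0 X130.441 Y84.070
M4 S775
G1 X168.284 Y25.349 F772
G0 X180.355 Y111.297
M4 S775
G1 X79.898 Y26.150 F772
G1 X106.780 Y96.623
G1 X76.581 Y24.786
G1 X164.237 Y40.855
G1 X6.598 Y130.954
G1 X180.355 Y111.297
G0 X61.231 Y82.174
M4 S775
G1 X141.627 Y82.174 F772
G1 X141.627 Y43.553
G1 X61.231 Y43.553
G1 X61.231 Y82.174
G0 X49.587 Y45.002
M4 S775
G1 X89.106 Y21.298 F772
G1 X64.428 Y59.316
G1 X17.163 Y106.437
G1 X137.509 Y108.922
G0 X121.257 Y123.465
M4 S775
G1 X135.250 Y126.398 F772
G1 X146.268 Y117.287
G1 X146.014 Y102.992
G1 X134.680 Y94.278
G1 X120.799 Y97.706
G1 X114.826 Y110.695
G1 X121.257 Y123.465
G0 X72.183 Y78.623
M4 S775
G1 X70.175 Y83.470 F772
G1 X65.328 Y85.478
G1 X60.481 Y83.470
G1 X58.473 Y78.623
G1 X60.481 Y73.776
G1 X65.328 Y71.768
G1 X70.175 Y73.776
G1 X72.183 Y78.623
M5
G0 X0.000 Y0.000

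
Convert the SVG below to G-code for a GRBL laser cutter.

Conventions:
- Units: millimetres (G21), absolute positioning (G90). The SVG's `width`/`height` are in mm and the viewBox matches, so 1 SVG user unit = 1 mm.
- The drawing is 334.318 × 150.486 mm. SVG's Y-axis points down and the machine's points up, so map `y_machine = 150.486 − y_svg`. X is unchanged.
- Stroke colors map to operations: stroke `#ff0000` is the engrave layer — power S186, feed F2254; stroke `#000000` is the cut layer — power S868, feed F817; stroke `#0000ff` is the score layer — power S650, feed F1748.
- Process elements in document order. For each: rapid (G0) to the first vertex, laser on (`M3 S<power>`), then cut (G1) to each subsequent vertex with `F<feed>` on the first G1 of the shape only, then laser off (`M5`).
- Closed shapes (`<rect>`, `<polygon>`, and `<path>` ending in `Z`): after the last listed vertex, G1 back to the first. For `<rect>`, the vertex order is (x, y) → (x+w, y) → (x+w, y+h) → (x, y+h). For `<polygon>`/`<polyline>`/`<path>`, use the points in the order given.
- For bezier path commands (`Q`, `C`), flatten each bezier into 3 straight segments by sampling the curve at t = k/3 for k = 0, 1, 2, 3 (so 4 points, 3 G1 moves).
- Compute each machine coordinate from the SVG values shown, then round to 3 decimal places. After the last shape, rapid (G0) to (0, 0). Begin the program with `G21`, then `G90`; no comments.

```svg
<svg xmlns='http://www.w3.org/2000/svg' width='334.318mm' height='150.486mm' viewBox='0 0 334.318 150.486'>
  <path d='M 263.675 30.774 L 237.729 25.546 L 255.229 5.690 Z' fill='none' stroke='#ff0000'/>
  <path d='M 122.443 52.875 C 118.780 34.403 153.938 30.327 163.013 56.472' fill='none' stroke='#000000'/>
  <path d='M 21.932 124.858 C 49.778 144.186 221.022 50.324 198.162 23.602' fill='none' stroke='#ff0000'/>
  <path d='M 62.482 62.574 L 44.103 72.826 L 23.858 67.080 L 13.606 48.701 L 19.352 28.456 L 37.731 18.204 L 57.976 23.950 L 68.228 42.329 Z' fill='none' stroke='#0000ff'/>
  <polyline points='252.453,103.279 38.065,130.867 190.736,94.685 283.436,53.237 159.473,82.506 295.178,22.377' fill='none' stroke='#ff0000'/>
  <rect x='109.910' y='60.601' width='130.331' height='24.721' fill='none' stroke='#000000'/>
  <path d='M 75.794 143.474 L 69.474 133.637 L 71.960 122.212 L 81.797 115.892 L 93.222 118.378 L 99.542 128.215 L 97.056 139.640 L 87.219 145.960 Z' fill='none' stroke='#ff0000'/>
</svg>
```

G21
G90
G0 X263.675 Y119.712
M3 S186
G1 X237.729 Y124.940 F2254
G1 X255.229 Y144.796
G1 X263.675 Y119.712
M5
G0 X122.443 Y97.611
M3 S868
G1 X129.316 Y110.698 F817
G1 X147.648 Y110.671
G1 X163.013 Y94.014
M5
G0 X21.932 Y25.628
M3 S186
G1 X85.077 Y37.351 F2254
G1 X168.821 Y84.461
G1 X198.162 Y126.884
M5
G0 X62.482 Y87.912
M3 S650
G1 X44.103 Y77.660 F1748
G1 X23.858 Y83.406
G1 X13.606 Y101.785
G1 X19.352 Y122.030
G1 X37.731 Y132.282
G1 X57.976 Y126.536
G1 X68.228 Y108.157
G1 X62.482 Y87.912
M5
G0 X252.453 Y47.207
M3 S186
G1 X38.065 Y19.619 F2254
G1 X190.736 Y55.801
G1 X283.436 Y97.249
G1 X159.473 Y67.980
G1 X295.178 Y128.109
M5
G0 X109.910 Y89.885
M3 S868
G1 X240.241 Y89.885 F817
G1 X240.241 Y65.164
G1 X109.910 Y65.164
G1 X109.910 Y89.885
M5
G0 X75.794 Y7.012
M3 S186
G1 X69.474 Y16.849 F2254
G1 X71.960 Y28.274
G1 X81.797 Y34.594
G1 X93.222 Y32.108
G1 X99.542 Y22.271
G1 X97.056 Y10.846
G1 X87.219 Y4.526
G1 X75.794 Y7.012
M5
G0 X0.000 Y0.000

viewBox `0 0 334.318 150.486` with mm width/height → 1 unit = 1 mm. Flip: y_m = 150.486 − y_svg.

**Shape 1** — `<path>` regular polygon, stroke `#ff0000` → engrave (S186, F2254). Machine vertices: (263.675,119.712) → (237.729,124.940) → (255.229,144.796) → (263.675,119.712). Closed: final G1 returns to the first vertex.

**Shape 2** — `<path>` cubic bezier, stroke `#000000` → cut (S868, F817). Control points (SVG): P0=(122.443,52.875), P1=(118.780,34.403), P2=(153.938,30.327), P3=(163.013,56.472); sampled at t=k/3. Machine vertices: (122.443,97.611) → (129.316,110.698) → (147.648,110.671) → (163.013,94.014). Open path.

**Shape 3** — `<path>` cubic bezier, stroke `#ff0000` → engrave (S186, F2254). Control points (SVG): P0=(21.932,124.858), P1=(49.778,144.186), P2=(221.022,50.324), P3=(198.162,23.602); sampled at t=k/3. Machine vertices: (21.932,25.628) → (85.077,37.351) → (168.821,84.461) → (198.162,126.884). Open path.

**Shape 4** — `<path>` regular polygon, stroke `#0000ff` → score (S650, F1748). Machine vertices: (62.482,87.912) → (44.103,77.660) → (23.858,83.406) → (13.606,101.785) → (19.352,122.030) → (37.731,132.282) → (57.976,126.536) → (68.228,108.157) → (62.482,87.912). Closed: final G1 returns to the first vertex.

**Shape 5** — `<polyline>` open polyline, stroke `#ff0000` → engrave (S186, F2254). Machine vertices: (252.453,47.207) → (38.065,19.619) → (190.736,55.801) → (283.436,97.249) → (159.473,67.980) → (295.178,128.109). Open path.

**Shape 6** — `<rect>` rectangle, stroke `#000000` → cut (S868, F817). Machine vertices: (109.910,89.885) → (240.241,89.885) → (240.241,65.164) → (109.910,65.164) → (109.910,89.885). Closed: final G1 returns to the first vertex.

**Shape 7** — `<path>` regular polygon, stroke `#ff0000` → engrave (S186, F2254). Machine vertices: (75.794,7.012) → (69.474,16.849) → (71.960,28.274) → (81.797,34.594) → (93.222,32.108) → (99.542,22.271) → (97.056,10.846) → (87.219,4.526) → (75.794,7.012). Closed: final G1 returns to the first vertex.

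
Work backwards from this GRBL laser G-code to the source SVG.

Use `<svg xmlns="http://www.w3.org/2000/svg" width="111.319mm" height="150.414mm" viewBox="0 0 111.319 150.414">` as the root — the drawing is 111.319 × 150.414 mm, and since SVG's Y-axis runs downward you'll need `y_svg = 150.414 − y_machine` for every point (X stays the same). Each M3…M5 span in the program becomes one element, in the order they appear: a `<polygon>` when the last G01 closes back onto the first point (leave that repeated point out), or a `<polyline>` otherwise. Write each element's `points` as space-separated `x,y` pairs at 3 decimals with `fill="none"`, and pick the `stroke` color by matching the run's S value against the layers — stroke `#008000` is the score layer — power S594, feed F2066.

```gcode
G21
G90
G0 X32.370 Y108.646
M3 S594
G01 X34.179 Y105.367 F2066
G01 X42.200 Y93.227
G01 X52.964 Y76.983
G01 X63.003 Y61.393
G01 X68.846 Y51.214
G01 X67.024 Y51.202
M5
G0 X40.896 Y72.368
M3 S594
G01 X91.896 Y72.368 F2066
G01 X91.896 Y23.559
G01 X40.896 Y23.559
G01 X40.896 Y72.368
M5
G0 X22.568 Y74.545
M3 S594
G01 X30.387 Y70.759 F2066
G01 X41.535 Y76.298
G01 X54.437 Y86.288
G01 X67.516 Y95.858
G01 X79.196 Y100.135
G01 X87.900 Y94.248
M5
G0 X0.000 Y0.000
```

Machine Y-up, SVG Y-down with viewBox height 150.414, so y_svg = 150.414 − y_machine; X carries over. Every run uses S594, so all elements get stroke `#008000` (score).

Run 1: The run is open, so emit a `<polyline>` with points (Y-flipped): 32.370,41.768 34.179,45.047 42.200,57.187 52.964,73.431 63.003,89.021 68.846,99.200 67.024,99.212.

Run 2: The run returns to its start, so emit a `<polygon>` with points (Y-flipped): 40.896,78.046 91.896,78.046 91.896,126.855 40.896,126.855.

Run 3: The run is open, so emit a `<polyline>` with points (Y-flipped): 22.568,75.869 30.387,79.655 41.535,74.116 54.437,64.126 67.516,54.556 79.196,50.279 87.900,56.166.

<svg xmlns="http://www.w3.org/2000/svg" width="111.319mm" height="150.414mm" viewBox="0 0 111.319 150.414">
  <polyline points="32.370,41.768 34.179,45.047 42.200,57.187 52.964,73.431 63.003,89.021 68.846,99.200 67.024,99.212" fill="none" stroke="#008000"/>
  <polygon points="40.896,78.046 91.896,78.046 91.896,126.855 40.896,126.855" fill="none" stroke="#008000"/>
  <polyline points="22.568,75.869 30.387,79.655 41.535,74.116 54.437,64.126 67.516,54.556 79.196,50.279 87.900,56.166" fill="none" stroke="#008000"/>
</svg>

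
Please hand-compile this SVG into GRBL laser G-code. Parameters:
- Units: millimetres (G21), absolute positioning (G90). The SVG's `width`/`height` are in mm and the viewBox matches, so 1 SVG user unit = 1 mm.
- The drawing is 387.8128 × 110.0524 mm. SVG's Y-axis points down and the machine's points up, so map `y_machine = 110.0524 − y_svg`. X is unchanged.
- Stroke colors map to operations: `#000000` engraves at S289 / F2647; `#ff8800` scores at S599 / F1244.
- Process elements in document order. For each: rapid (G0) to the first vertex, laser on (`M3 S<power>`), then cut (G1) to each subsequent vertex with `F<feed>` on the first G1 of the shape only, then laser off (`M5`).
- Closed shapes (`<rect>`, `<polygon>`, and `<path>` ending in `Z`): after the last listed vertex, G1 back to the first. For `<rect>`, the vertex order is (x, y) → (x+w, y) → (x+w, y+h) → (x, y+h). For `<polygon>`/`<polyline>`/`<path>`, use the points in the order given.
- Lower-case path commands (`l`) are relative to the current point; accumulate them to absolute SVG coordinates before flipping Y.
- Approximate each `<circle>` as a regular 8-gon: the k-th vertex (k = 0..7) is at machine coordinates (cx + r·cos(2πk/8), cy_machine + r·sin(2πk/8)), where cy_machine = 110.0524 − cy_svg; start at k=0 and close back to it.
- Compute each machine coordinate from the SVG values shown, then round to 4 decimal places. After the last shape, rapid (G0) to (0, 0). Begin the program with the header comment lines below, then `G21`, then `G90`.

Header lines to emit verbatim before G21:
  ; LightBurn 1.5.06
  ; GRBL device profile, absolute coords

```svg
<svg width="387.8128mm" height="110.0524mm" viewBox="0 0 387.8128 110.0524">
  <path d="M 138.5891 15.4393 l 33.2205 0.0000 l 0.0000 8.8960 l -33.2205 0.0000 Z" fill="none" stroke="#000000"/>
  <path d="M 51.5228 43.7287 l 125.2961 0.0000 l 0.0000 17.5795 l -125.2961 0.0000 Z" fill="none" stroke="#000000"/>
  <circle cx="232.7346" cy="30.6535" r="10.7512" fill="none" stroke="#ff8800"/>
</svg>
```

1 u = 1 mm; y_m = 110.0524 − y.

[1] `<path>` rectangle, #000000→engrave S289 F2647: (138.5891,94.6131) → (171.8096,94.6131) → (171.8096,85.7171) → (138.5891,85.7171) → (138.5891,94.6131) (closed)

[2] `<path>` rectangle, #000000→engrave S289 F2647: (51.5228,66.3237) → (176.8189,66.3237) → (176.8189,48.7442) → (51.5228,48.7442) → (51.5228,66.3237) (closed)

[3] `<circle>` circle, #ff8800→score S599 F1244: (243.4858,79.3989) → (240.3368,87.0011) → (232.7346,90.1501) → (225.1324,87.0011) → (221.9834,79.3989) → (225.1324,71.7967) → (232.7346,68.6477) → (240.3368,71.7967) → (243.4858,79.3989) (closed)

; LightBurn 1.5.06
; GRBL device profile, absolute coords
G21
G90
G0 X138.5891 Y94.6131
M3 S289
G1 X171.8096 Y94.6131 F2647
G1 X171.8096 Y85.7171
G1 X138.5891 Y85.7171
G1 X138.5891 Y94.6131
M5
G0 X51.5228 Y66.3237
M3 S289
G1 X176.8189 Y66.3237 F2647
G1 X176.8189 Y48.7442
G1 X51.5228 Y48.7442
G1 X51.5228 Y66.3237
M5
G0 X243.4858 Y79.3989
M3 S599
G1 X240.3368 Y87.0011 F1244
G1 X232.7346 Y90.1501
G1 X225.1324 Y87.0011
G1 X221.9834 Y79.3989
G1 X225.1324 Y71.7967
G1 X232.7346 Y68.6477
G1 X240.3368 Y71.7967
G1 X243.4858 Y79.3989
M5
G0 X0.0000 Y0.0000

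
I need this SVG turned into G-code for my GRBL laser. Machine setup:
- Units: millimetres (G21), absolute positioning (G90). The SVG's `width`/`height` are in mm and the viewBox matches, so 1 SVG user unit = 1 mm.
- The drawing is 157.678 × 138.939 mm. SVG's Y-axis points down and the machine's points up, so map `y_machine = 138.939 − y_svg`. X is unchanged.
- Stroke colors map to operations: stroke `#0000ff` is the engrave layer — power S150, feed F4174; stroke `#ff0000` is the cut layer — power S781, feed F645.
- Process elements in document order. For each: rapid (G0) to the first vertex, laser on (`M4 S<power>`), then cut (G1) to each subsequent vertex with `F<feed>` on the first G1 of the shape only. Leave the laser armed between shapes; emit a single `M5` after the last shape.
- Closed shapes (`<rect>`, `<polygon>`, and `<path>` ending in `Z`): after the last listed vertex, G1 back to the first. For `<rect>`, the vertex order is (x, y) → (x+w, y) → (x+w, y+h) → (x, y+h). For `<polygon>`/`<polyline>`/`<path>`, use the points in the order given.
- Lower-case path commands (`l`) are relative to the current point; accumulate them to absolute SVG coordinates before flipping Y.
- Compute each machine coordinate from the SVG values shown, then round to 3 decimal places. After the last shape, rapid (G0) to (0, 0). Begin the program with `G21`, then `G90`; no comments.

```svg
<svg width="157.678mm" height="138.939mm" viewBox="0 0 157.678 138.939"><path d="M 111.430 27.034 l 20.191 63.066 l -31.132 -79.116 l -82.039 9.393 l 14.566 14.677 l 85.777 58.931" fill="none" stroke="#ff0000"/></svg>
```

G21
G90
G0 X111.430 Y111.905
M4 S781
G1 X131.621 Y48.839 F645
G1 X100.489 Y127.955
G1 X18.450 Y118.562
G1 X33.016 Y103.885
G1 X118.793 Y44.954
M5
G0 X0.000 Y0.000

viewBox `0 0 157.678 138.939` with mm width/height → 1 unit = 1 mm. Flip: y_m = 138.939 − y_svg.

**Shape 1** — `<path>` open polyline, stroke `#ff0000` → cut (S781, F645). Machine vertices: (111.430,111.905) → (131.621,48.839) → (100.489,127.955) → (18.450,118.562) → (33.016,103.885) → (118.793,44.954). Open path.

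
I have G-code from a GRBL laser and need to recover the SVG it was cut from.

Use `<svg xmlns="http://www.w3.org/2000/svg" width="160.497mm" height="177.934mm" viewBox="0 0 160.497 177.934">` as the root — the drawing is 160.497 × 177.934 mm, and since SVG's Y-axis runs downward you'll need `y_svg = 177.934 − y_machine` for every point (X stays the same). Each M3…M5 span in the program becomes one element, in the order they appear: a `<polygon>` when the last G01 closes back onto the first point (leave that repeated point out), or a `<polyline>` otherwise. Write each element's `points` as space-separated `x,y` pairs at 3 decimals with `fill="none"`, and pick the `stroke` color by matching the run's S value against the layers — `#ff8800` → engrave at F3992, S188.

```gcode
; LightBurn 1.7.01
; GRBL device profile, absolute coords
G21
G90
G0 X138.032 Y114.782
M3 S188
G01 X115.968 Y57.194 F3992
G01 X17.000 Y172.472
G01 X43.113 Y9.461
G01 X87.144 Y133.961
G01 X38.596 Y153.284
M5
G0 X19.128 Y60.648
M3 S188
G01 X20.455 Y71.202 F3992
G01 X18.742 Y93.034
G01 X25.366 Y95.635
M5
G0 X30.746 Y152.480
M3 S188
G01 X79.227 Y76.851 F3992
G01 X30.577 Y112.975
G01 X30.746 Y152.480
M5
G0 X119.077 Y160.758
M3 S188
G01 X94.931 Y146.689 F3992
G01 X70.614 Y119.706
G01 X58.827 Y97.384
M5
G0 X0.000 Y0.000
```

<svg xmlns="http://www.w3.org/2000/svg" width="160.497mm" height="177.934mm" viewBox="0 0 160.497 177.934">
  <polyline points="138.032,63.152 115.968,120.740 17.000,5.462 43.113,168.473 87.144,43.973 38.596,24.650" fill="none" stroke="#ff8800"/>
  <polyline points="19.128,117.286 20.455,106.732 18.742,84.900 25.366,82.299" fill="none" stroke="#ff8800"/>
  <polygon points="30.746,25.454 79.227,101.083 30.577,64.959" fill="none" stroke="#ff8800"/>
  <polyline points="119.077,17.176 94.931,31.245 70.614,58.228 58.827,80.550" fill="none" stroke="#ff8800"/>
</svg>

Machine Y-up, SVG Y-down with viewBox height 177.934, so y_svg = 177.934 − y_machine; X carries over. Every run uses S188, so all elements get stroke `#ff8800` (engrave).

Run 1: The run is open, so emit a `<polyline>` with points (Y-flipped): 138.032,63.152 115.968,120.740 17.000,5.462 43.113,168.473 87.144,43.973 38.596,24.650.

Run 2: The run is open, so emit a `<polyline>` with points (Y-flipped): 19.128,117.286 20.455,106.732 18.742,84.900 25.366,82.299.

Run 3: The run returns to its start, so emit a `<polygon>` with points (Y-flipped): 30.746,25.454 79.227,101.083 30.577,64.959.

Run 4: The run is open, so emit a `<polyline>` with points (Y-flipped): 119.077,17.176 94.931,31.245 70.614,58.228 58.827,80.550.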